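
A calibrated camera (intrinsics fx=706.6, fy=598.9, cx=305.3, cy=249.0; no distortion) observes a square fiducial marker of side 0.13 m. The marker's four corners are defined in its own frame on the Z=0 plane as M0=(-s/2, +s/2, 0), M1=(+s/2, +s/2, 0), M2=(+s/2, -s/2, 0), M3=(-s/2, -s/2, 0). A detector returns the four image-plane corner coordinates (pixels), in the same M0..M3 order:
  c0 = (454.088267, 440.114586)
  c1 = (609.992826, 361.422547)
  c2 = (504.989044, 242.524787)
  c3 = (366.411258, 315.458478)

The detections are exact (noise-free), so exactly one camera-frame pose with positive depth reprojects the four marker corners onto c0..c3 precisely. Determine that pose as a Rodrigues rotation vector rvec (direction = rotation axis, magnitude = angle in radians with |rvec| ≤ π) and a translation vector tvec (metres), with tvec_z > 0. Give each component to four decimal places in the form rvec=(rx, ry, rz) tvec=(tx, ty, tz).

rvec=(-0.4201, 0.2016, -0.5389) tvec=(0.1337, 0.0792, 0.5386)

Intrinsics K: fx=706.6, fy=598.9, cx=305.3, cy=249.0
Marker side s = 0.13 m; corners in marker frame (Z=0):
  M0 = (-0.0650, +0.0650, 0)
  M1 = (+0.0650, +0.0650, 0)
  M2 = (+0.0650, -0.0650, 0)
  M3 = (-0.0650, -0.0650, 0)
Detected image corners:
  c0 = (454.088267, 440.114586) px
  c1 = (609.992826, 361.422547) px
  c2 = (504.989044, 242.524787) px
  c3 = (366.411258, 315.458478) px
Planar DLT: solve 8×8 A·h = b for H (H[2,2]=1):
  H  [+1060.41103 +347.41220 +480.64758]
  H  [-630.25900 +660.86197 +337.01498]
  H  [-0.14197 -0.81231 +1.00000]
B = K⁻¹H; ‖b₁‖=1.856587, ‖b₂‖=1.856587; λ = 2/(‖b₁‖+‖b₂‖) = 0.538623, sign → tz>0 ⇒ λ=+0.538623
r₁ = λ·B[:,0] = (+0.84136,-0.53503,-0.07647); r₂ = λ·B[:,1] = (+0.45387,+0.77626,-0.43753)
r₃ = r₁×r₂ = (+0.29345,+0.33341,+0.89595); SVD([r₁ r₂ r₃]) → R = UVᵀ:
  R  [+0.84136 +0.45387 +0.29345]
  R  [-0.53503 +0.77626 +0.33341]
  R  [-0.07647 -0.43753 +0.89595]
t = (+0.13366, +0.07916, +0.53862) m
tr R = 2.513567; θ = arccos((tr R − 1)/2) = 0.712418 rad = 40.819°
axis k = ((R−Rᵀ)₃₂, (R−Rᵀ)₁₃, (R−Rᵀ)₂₁) / (2 sinθ) = (-0.589708, +0.282957, -0.756426)
rvec = θ·k = (-0.420118, +0.201584, -0.538891)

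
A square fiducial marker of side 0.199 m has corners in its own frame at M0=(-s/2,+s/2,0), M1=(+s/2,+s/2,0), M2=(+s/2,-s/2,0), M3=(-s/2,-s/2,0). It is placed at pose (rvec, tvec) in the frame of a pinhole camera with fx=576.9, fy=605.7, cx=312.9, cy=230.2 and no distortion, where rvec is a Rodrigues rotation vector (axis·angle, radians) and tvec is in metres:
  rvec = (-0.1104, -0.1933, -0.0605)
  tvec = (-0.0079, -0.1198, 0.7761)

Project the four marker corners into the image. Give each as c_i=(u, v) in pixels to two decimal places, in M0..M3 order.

c0=(236.89, 217.07) c1=(383.87, 210.15) c2=(372.00, 62.26) c3=(228.37, 61.52)

Intrinsics K: fx=576.9, fy=605.7, cx=312.9, cy=230.2
Marker side s = 0.199 m; corners in marker frame (Z=0):
  M0 = (-0.0995, +0.0995, 0)
  M1 = (+0.0995, +0.0995, 0)
  M2 = (+0.0995, -0.0995, 0)
  M3 = (-0.0995, -0.0995, 0)
rvec = (-0.1104, -0.1933, -0.0605), |rvec| = θ = 0.23068 rad = 13.217°
Rodrigues: sinθ=0.22864, 1−cosθ=0.02649; R = I + sinθ·[k]× + (1−cosθ)·[k]×²:
    [+0.97958 +0.07059 -0.18827]
    [-0.04934 +0.99211 +0.11524]
    [+0.19492 -0.10360 +0.97533]
t = (-0.0079, -0.1198, 0.7761) m
M0: Pc = R·M0+t = (-0.09834, -0.01618, +0.74640); u = 576.9·(-0.09834)/0.74640 + 312.9 = 236.8883, v = 605.7·(-0.01618)/0.74640 + 230.2 = 217.0737
M1: Pc = R·M1+t = (+0.09659, -0.02599, +0.78519); u = 576.9·(+0.09659)/0.78519 + 312.9 = 383.8688, v = 605.7·(-0.02599)/0.78519 + 230.2 = 210.1476
M2: Pc = R·M2+t = (+0.08254, -0.22342, +0.80580); u = 576.9·(+0.08254)/0.80580 + 312.9 = 371.9963, v = 605.7·(-0.22342)/0.80580 + 230.2 = 62.2578
M3: Pc = R·M3+t = (-0.11239, -0.21361, +0.76701); u = 576.9·(-0.11239)/0.76701 + 312.9 = 228.3662, v = 605.7·(-0.21361)/0.76701 + 230.2 = 61.5189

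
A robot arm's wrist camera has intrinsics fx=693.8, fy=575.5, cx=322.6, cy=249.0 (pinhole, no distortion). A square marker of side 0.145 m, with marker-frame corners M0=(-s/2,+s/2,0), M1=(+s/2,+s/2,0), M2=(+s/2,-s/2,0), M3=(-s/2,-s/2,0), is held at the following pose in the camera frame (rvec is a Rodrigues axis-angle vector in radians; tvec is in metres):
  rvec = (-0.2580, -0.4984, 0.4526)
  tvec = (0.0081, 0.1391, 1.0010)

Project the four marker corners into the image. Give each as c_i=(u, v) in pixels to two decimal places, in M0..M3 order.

Intrinsics K: fx=693.8, fy=575.5, cx=322.6, cy=249.0
Marker side s = 0.145 m; corners in marker frame (Z=0):
  M0 = (-0.0725, +0.0725, 0)
  M1 = (+0.0725, +0.0725, 0)
  M2 = (+0.0725, -0.0725, 0)
  M3 = (-0.0725, -0.0725, 0)
rvec = (-0.2580, -0.4984, 0.4526), |rvec| = θ = 0.72098 rad = 41.309°
Rodrigues: sinθ=0.66012, 1−cosθ=0.24884; R = I + sinθ·[k]× + (1−cosθ)·[k]×²:
    [+0.78302 -0.35284 -0.51223]
    [+0.47595 +0.87007 +0.12824]
    [+0.40043 -0.34421 +0.84922]
t = (0.0081, 0.1391, 1.0010) m
M0: Pc = R·M0+t = (-0.07425, +0.16767, +0.94701); u = 693.8·(-0.07425)/0.94701 + 322.6 = 268.2030, v = 575.5·(+0.16767)/0.94701 + 249.0 = 350.8953
M1: Pc = R·M1+t = (+0.03929, +0.23669, +1.00508); u = 693.8·(+0.03929)/1.00508 + 322.6 = 349.7206, v = 575.5·(+0.23669)/1.00508 + 249.0 = 384.5253
M2: Pc = R·M2+t = (+0.09045, +0.11053, +1.05499); u = 693.8·(+0.09045)/1.05499 + 322.6 = 382.0835, v = 575.5·(+0.11053)/1.05499 + 249.0 = 309.2926
M3: Pc = R·M3+t = (-0.02309, +0.04151, +0.99692); u = 693.8·(-0.02309)/0.99692 + 322.6 = 306.5318, v = 575.5·(+0.04151)/0.99692 + 249.0 = 272.9646

c0=(268.20, 350.90) c1=(349.72, 384.53) c2=(382.08, 309.29) c3=(306.53, 272.96)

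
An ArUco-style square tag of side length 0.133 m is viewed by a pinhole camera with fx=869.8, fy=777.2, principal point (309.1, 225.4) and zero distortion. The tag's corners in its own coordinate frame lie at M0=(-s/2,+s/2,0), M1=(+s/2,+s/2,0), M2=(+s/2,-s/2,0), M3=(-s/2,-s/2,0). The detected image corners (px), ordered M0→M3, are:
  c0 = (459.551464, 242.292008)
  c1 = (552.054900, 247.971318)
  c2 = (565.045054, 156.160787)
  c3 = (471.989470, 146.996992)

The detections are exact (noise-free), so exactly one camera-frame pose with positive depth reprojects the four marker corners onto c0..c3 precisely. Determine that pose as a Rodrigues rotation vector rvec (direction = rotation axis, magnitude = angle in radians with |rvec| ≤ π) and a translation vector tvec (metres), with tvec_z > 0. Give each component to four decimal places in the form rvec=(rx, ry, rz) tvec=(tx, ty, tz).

Intrinsics K: fx=869.8, fy=777.2, cx=309.1, cy=225.4
Marker side s = 0.133 m; corners in marker frame (Z=0):
  M0 = (-0.0665, +0.0665, 0)
  M1 = (+0.0665, +0.0665, 0)
  M2 = (+0.0665, -0.0665, 0)
  M3 = (-0.0665, -0.0665, 0)
Detected image corners:
  c0 = (459.551464, 242.292008) px
  c1 = (552.054900, 247.971318) px
  c2 = (565.045054, 156.160787) px
  c3 = (471.989470, 146.996992) px
Planar DLT: solve 8×8 A·h = b for H (H[2,2]=1):
  H  [+837.66677 -53.51836 +512.96926]
  H  [+109.98433 +719.47643 +198.67855]
  H  [+0.27352 +0.08223 +1.00000]
B = K⁻¹H; ‖b₁‖=0.910158, ‖b₂‖=0.910158; λ = 2/(‖b₁‖+‖b₂‖) = 1.098711, sign → tz>0 ⇒ λ=+1.098711
r₁ = λ·B[:,0] = (+0.95132,+0.06833,+0.30052); r₂ = λ·B[:,1] = (-0.09971,+0.99091,+0.09034)
r₃ = r₁×r₂ = (-0.29162,-0.11591,+0.94949); SVD([r₁ r₂ r₃]) → R = UVᵀ:
  R  [+0.95132 -0.09971 -0.29162]
  R  [+0.06833 +0.99091 -0.11591]
  R  [+0.30052 +0.09034 +0.94949]
t = (+0.25752, -0.03778, +1.09871) m
tr R = 2.891717; θ = arccos((tr R − 1)/2) = 0.330567 rad = 18.940°
axis k = ((R−Rᵀ)₃₂, (R−Rᵀ)₁₃, (R−Rᵀ)₂₁) / (2 sinθ) = (+0.317729, -0.912165, +0.258850)
rvec = θ·k = (+0.105031, -0.301532, +0.085567)

rvec=(0.1050, -0.3015, 0.0856) tvec=(0.2575, -0.0378, 1.0987)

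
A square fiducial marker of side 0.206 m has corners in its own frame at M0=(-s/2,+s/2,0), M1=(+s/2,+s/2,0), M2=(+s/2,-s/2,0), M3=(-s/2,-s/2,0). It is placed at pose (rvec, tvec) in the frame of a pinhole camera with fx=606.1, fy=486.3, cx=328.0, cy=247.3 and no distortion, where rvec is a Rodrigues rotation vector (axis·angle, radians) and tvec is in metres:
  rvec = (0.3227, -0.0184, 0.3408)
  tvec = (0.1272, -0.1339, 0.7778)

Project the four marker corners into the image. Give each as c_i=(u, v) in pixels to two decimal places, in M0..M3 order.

Intrinsics K: fx=606.1, fy=486.3, cx=328.0, cy=247.3
Marker side s = 0.206 m; corners in marker frame (Z=0):
  M0 = (-0.1030, +0.1030, 0)
  M1 = (+0.1030, +0.1030, 0)
  M2 = (+0.1030, -0.1030, 0)
  M3 = (-0.1030, -0.1030, 0)
rvec = (0.3227, -0.0184, 0.3408), |rvec| = θ = 0.46970 rad = 26.912°
Rodrigues: sinθ=0.45262, 1−cosθ=0.10830; R = I + sinθ·[k]× + (1−cosθ)·[k]×²:
    [+0.94282 -0.33132 +0.03625]
    [+0.32549 +0.89187 -0.31404]
    [+0.07172 +0.30789 +0.94872]
t = (0.1272, -0.1339, 0.7778) m
M0: Pc = R·M0+t = (-0.00404, -0.07556, +0.80213); u = 606.1·(-0.00404)/0.80213 + 328.0 = 324.9498, v = 486.3·(-0.07556)/0.80213 + 247.3 = 201.4888
M1: Pc = R·M1+t = (+0.19018, -0.00851, +0.81690); u = 606.1·(+0.19018)/0.81690 + 328.0 = 469.1078, v = 486.3·(-0.00851)/0.81690 + 247.3 = 242.2330
M2: Pc = R·M2+t = (+0.25844, -0.19224, +0.75347); u = 606.1·(+0.25844)/0.75347 + 328.0 = 535.8882, v = 486.3·(-0.19224)/0.75347 + 247.3 = 123.2283
M3: Pc = R·M3+t = (+0.06422, -0.25929, +0.73870); u = 606.1·(+0.06422)/0.73870 + 328.0 = 380.6884, v = 486.3·(-0.25929)/0.73870 + 247.3 = 76.6059

c0=(324.95, 201.49) c1=(469.11, 242.23) c2=(535.89, 123.23) c3=(380.69, 76.61)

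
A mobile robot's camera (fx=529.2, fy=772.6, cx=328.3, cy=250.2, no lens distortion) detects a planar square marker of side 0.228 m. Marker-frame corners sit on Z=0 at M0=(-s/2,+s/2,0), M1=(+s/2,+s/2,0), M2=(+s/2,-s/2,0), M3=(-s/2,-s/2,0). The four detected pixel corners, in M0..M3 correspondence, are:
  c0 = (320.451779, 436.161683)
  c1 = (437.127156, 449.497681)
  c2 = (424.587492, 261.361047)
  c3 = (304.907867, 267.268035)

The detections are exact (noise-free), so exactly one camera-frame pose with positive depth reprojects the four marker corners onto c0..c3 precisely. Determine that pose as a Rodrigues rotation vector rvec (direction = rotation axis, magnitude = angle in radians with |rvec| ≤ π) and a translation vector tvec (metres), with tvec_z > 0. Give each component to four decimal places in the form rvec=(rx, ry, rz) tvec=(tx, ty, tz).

rvec=(0.1866, 0.4634, -0.0854) tvec=(0.0724, 0.1288, 0.9482)

Intrinsics K: fx=529.2, fy=772.6, cx=328.3, cy=250.2
Marker side s = 0.228 m; corners in marker frame (Z=0):
  M0 = (-0.1140, +0.1140, 0)
  M1 = (+0.1140, +0.1140, 0)
  M2 = (+0.1140, -0.1140, 0)
  M3 = (-0.1140, -0.1140, 0)
Detected image corners:
  c0 = (320.451779, 436.161683) px
  c1 = (437.127156, 449.497681) px
  c2 = (424.587492, 261.361047) px
  c3 = (304.907867, 267.268035) px
Planar DLT: solve 8×8 A·h = b for H (H[2,2]=1):
  H  [+341.12969 +124.43481 +368.69482]
  H  [-151.29947 +840.10155 +355.18164]
  H  [-0.47628 +0.16809 +1.00000]
B = K⁻¹H; ‖b₁‖=1.054672, ‖b₂‖=1.054672; λ = 2/(‖b₁‖+‖b₂‖) = 0.948162, sign → tz>0 ⇒ λ=+0.948162
r₁ = λ·B[:,0] = (+0.89135,-0.03944,-0.45159); r₂ = λ·B[:,1] = (+0.12408,+0.97939,+0.15938)
r₃ = r₁×r₂ = (+0.43600,-0.19809,+0.87787); SVD([r₁ r₂ r₃]) → R = UVᵀ:
  R  [+0.89135 +0.12408 +0.43600]
  R  [-0.03944 +0.97939 -0.19809]
  R  [-0.45159 +0.15938 +0.87787]
t = (+0.07237, +0.12884, +0.94816) m
tr R = 2.748617; θ = arccos((tr R − 1)/2) = 0.506787 rad = 29.037°
axis k = ((R−Rᵀ)₃₂, (R−Rᵀ)₁₃, (R−Rᵀ)₂₁) / (2 sinθ) = (+0.368242, +0.914344, -0.168441)
rvec = θ·k = (+0.186620, +0.463378, -0.085364)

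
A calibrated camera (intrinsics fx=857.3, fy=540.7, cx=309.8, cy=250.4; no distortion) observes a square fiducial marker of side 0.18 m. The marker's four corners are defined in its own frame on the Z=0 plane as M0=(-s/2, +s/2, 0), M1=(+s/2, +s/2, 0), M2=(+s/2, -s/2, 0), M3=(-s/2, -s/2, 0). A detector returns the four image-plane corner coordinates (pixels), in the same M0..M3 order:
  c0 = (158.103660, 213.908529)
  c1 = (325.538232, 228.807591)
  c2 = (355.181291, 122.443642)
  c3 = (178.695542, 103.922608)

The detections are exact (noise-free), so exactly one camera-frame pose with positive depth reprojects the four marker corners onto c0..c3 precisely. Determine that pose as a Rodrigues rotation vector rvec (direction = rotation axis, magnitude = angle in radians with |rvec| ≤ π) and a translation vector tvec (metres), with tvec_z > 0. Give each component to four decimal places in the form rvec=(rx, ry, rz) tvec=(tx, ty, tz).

Intrinsics K: fx=857.3, fy=540.7, cx=309.8, cy=250.4
Marker side s = 0.18 m; corners in marker frame (Z=0):
  M0 = (-0.0900, +0.0900, 0)
  M1 = (+0.0900, +0.0900, 0)
  M2 = (+0.0900, -0.0900, 0)
  M3 = (-0.0900, -0.0900, 0)
Detected image corners:
  c0 = (158.103660, 213.908529) px
  c1 = (325.538232, 228.807591) px
  c2 = (355.181291, 122.443642) px
  c3 = (178.695542, 103.922608) px
Planar DLT: solve 8×8 A·h = b for H (H[2,2]=1):
  H  [+989.66421 -60.35014 +255.09225]
  H  [+115.58975 +653.12537 +168.89555]
  H  [+0.13774 +0.31254 +1.00000]
B = K⁻¹H; ‖b₁‖=1.123237, ‖b₂‖=1.123237; λ = 2/(‖b₁‖+‖b₂‖) = 0.890284, sign → tz>0 ⇒ λ=+0.890284
r₁ = λ·B[:,0] = (+0.98343,+0.13354,+0.12262); r₂ = λ·B[:,1] = (-0.16322,+0.94654,+0.27825)
r₃ = r₁×r₂ = (-0.07891,-0.29365,+0.95265); SVD([r₁ r₂ r₃]) → R = UVᵀ:
  R  [+0.98343 -0.16322 -0.07891]
  R  [+0.13354 +0.94654 -0.29365]
  R  [+0.12262 +0.27825 +0.95265]
t = (-0.05681, -0.13420, +0.89028) m
tr R = 2.882618; θ = arccos((tr R − 1)/2) = 0.344308 rad = 19.727°
axis k = ((R−Rᵀ)₃₂, (R−Rᵀ)₁₃, (R−Rᵀ)₂₁) / (2 sinθ) = (+0.847141, -0.298533, +0.439580)
rvec = θ·k = (+0.291677, -0.102787, +0.151351)

rvec=(0.2917, -0.1028, 0.1514) tvec=(-0.0568, -0.1342, 0.8903)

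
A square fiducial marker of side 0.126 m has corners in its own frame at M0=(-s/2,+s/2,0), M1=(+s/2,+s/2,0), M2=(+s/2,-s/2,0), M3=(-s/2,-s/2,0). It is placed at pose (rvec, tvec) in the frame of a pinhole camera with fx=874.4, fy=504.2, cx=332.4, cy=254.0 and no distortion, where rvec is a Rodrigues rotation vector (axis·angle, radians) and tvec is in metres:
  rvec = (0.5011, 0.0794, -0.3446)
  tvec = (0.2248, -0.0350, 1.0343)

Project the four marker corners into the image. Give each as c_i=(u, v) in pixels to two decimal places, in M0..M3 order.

Intrinsics K: fx=874.4, fy=504.2, cx=332.4, cy=254.0
Marker side s = 0.126 m; corners in marker frame (Z=0):
  M0 = (-0.0630, +0.0630, 0)
  M1 = (+0.0630, +0.0630, 0)
  M2 = (+0.0630, -0.0630, 0)
  M3 = (-0.0630, -0.0630, 0)
rvec = (0.5011, 0.0794, -0.3446), |rvec| = θ = 0.61331 rad = 35.140°
Rodrigues: sinθ=0.57558, 1−cosθ=0.18226; R = I + sinθ·[k]× + (1−cosθ)·[k]×²:
    [+0.93941 +0.34268 -0.00915]
    [-0.30412 +0.82080 -0.48353]
    [-0.15818 +0.45701 +0.87528]
t = (0.2248, -0.0350, 1.0343) m
M0: Pc = R·M0+t = (+0.18721, +0.03587, +1.07306); u = 874.4·(+0.18721)/1.07306 + 332.4 = 484.9481, v = 504.2·(+0.03587)/1.07306 + 254.0 = 270.8543
M1: Pc = R·M1+t = (+0.30557, -0.00245, +1.05313); u = 874.4·(+0.30557)/1.05313 + 332.4 = 586.1128, v = 504.2·(-0.00245)/1.05313 + 254.0 = 252.8274
M2: Pc = R·M2+t = (+0.26239, -0.10587, +0.99554); u = 874.4·(+0.26239)/0.99554 + 332.4 = 562.8647, v = 504.2·(-0.10587)/0.99554 + 254.0 = 200.3814
M3: Pc = R·M3+t = (+0.14403, -0.06755, +1.01547); u = 874.4·(+0.14403)/1.01547 + 332.4 = 456.4196, v = 504.2·(-0.06755)/1.01547 + 254.0 = 220.4599

c0=(484.95, 270.85) c1=(586.11, 252.83) c2=(562.86, 200.38) c3=(456.42, 220.46)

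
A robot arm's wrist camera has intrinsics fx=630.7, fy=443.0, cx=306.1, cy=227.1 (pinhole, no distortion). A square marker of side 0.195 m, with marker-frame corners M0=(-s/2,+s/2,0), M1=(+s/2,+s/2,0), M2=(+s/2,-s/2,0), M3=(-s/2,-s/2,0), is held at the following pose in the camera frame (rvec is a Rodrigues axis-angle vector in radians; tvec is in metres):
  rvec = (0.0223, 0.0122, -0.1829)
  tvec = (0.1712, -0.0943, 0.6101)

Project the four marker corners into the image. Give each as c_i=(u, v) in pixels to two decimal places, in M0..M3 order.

c0=(401.78, 241.01) c1=(600.20, 215.37) c2=(565.30, 75.31) c3=(365.70, 101.76)

Intrinsics K: fx=630.7, fy=443.0, cx=306.1, cy=227.1
Marker side s = 0.195 m; corners in marker frame (Z=0):
  M0 = (-0.0975, +0.0975, 0)
  M1 = (+0.0975, +0.0975, 0)
  M2 = (+0.0975, -0.0975, 0)
  M3 = (-0.0975, -0.0975, 0)
rvec = (0.0223, 0.0122, -0.1829), |rvec| = θ = 0.18466 rad = 10.580°
Rodrigues: sinθ=0.18361, 1−cosθ=0.01700; R = I + sinθ·[k]× + (1−cosθ)·[k]×²:
    [+0.98325 +0.18200 +0.01010]
    [-0.18173 +0.98307 -0.02329]
    [-0.01416 +0.02106 +0.99968]
t = (0.1712, -0.0943, 0.6101) m
M0: Pc = R·M0+t = (+0.09308, +0.01927, +0.61353); u = 630.7·(+0.09308)/0.61353 + 306.1 = 401.7824, v = 443.0·(+0.01927)/0.61353 + 227.1 = 241.0124
M1: Pc = R·M1+t = (+0.28481, -0.01617, +0.61077); u = 630.7·(+0.28481)/0.61077 + 306.1 = 600.2039, v = 443.0·(-0.01617)/0.61077 + 227.1 = 215.3727
M2: Pc = R·M2+t = (+0.24932, -0.20787, +0.60667); u = 630.7·(+0.24932)/0.60667 + 306.1 = 565.2992, v = 443.0·(-0.20787)/0.60667 + 227.1 = 75.3104
M3: Pc = R·M3+t = (+0.05759, -0.17243, +0.60943); u = 630.7·(+0.05759)/0.60943 + 306.1 = 365.6988, v = 443.0·(-0.17243)/0.60943 + 227.1 = 101.7577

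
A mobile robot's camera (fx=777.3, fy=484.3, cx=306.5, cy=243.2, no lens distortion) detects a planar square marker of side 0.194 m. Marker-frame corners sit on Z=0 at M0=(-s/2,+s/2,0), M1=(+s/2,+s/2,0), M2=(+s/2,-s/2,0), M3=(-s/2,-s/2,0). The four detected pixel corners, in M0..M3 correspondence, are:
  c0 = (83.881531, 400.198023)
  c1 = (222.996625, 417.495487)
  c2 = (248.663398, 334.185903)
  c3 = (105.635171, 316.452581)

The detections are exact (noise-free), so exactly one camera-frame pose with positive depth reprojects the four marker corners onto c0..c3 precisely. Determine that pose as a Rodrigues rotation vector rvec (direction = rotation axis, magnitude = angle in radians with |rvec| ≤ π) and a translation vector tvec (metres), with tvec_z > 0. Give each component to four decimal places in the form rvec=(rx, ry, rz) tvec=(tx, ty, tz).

rvec=(0.1491, 0.0178, 0.1952) tvec=(-0.1906, 0.2693, 1.0481)

Intrinsics K: fx=777.3, fy=484.3, cx=306.5, cy=243.2
Marker side s = 0.194 m; corners in marker frame (Z=0):
  M0 = (-0.0970, +0.0970, 0)
  M1 = (+0.0970, +0.0970, 0)
  M2 = (+0.0970, -0.0970, 0)
  M3 = (-0.0970, -0.0970, 0)
Detected image corners:
  c0 = (83.881531, 400.198023) px
  c1 = (222.996625, 417.495487) px
  c2 = (248.663398, 334.185903) px
  c3 = (105.635171, 316.452581) px
Planar DLT: solve 8×8 A·h = b for H (H[2,2]=1):
  H  [+726.54150 -98.66325 +165.10994]
  H  [+89.17601 +482.85712 +367.65767]
  H  [-0.00298 +0.14248 +1.00000]
B = K⁻¹H; ‖b₁‖=0.954111, ‖b₂‖=0.954111; λ = 2/(‖b₁‖+‖b₂‖) = 1.048096, sign → tz>0 ⇒ λ=+1.048096
r₁ = λ·B[:,0] = (+0.98089,+0.19456,-0.00312); r₂ = λ·B[:,1] = (-0.19192,+0.96998,+0.14933)
r₃ = r₁×r₂ = (+0.03208,-0.14588,+0.98878); SVD([r₁ r₂ r₃]) → R = UVᵀ:
  R  [+0.98089 -0.19192 +0.03208]
  R  [+0.19456 +0.96998 -0.14588]
  R  [-0.00312 +0.14933 +0.98878]
t = (-0.19065, +0.26934, +1.04810) m
tr R = 2.939650; θ = arccos((tr R − 1)/2) = 0.246284 rad = 14.111°
axis k = ((R−Rᵀ)₃₂, (R−Rᵀ)₁₃, (R−Rᵀ)₂₁) / (2 sinθ) = (+0.605441, +0.072206, +0.792608)
rvec = θ·k = (+0.149110, +0.017783, +0.195207)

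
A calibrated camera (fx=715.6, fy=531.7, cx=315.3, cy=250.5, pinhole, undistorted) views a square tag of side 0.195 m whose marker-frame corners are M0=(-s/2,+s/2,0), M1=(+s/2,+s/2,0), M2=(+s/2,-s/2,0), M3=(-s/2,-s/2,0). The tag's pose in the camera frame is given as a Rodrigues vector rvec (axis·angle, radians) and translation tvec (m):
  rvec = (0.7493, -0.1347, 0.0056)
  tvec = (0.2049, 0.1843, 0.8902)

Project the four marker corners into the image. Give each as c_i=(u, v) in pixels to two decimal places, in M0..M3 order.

Intrinsics K: fx=715.6, fy=531.7, cx=315.3, cy=250.5
Marker side s = 0.195 m; corners in marker frame (Z=0):
  M0 = (-0.0975, +0.0975, 0)
  M1 = (+0.0975, +0.0975, 0)
  M2 = (+0.0975, -0.0975, 0)
  M3 = (-0.0975, -0.0975, 0)
rvec = (0.7493, -0.1347, 0.0056), |rvec| = θ = 0.76133 rad = 43.621°
Rodrigues: sinθ=0.68989, 1−cosθ=0.27608; R = I + sinθ·[k]× + (1−cosθ)·[k]×²:
    [+0.99134 -0.05315 -0.12006]
    [-0.04300 +0.73256 -0.67934]
    [+0.12406 +0.67862 +0.72393]
t = (0.2049, 0.1843, 0.8902) m
M0: Pc = R·M0+t = (+0.10306, +0.25992, +0.94427); u = 715.6·(+0.10306)/0.94427 + 315.3 = 393.4039, v = 531.7·(+0.25992)/0.94427 + 250.5 = 396.8542
M1: Pc = R·M1+t = (+0.29637, +0.25153, +0.96846); u = 715.6·(+0.29637)/0.96846 + 315.3 = 534.2918, v = 531.7·(+0.25153)/0.96846 + 250.5 = 388.5949
M2: Pc = R·M2+t = (+0.30674, +0.10868, +0.83613); u = 715.6·(+0.30674)/0.83613 + 315.3 = 577.8210, v = 531.7·(+0.10868)/0.83613 + 250.5 = 319.6121
M3: Pc = R·M3+t = (+0.11343, +0.11707, +0.81194); u = 715.6·(+0.11343)/0.81194 + 315.3 = 415.2678, v = 531.7·(+0.11707)/0.81194 + 250.5 = 327.1622

c0=(393.40, 396.85) c1=(534.29, 388.59) c2=(577.82, 319.61) c3=(415.27, 327.16)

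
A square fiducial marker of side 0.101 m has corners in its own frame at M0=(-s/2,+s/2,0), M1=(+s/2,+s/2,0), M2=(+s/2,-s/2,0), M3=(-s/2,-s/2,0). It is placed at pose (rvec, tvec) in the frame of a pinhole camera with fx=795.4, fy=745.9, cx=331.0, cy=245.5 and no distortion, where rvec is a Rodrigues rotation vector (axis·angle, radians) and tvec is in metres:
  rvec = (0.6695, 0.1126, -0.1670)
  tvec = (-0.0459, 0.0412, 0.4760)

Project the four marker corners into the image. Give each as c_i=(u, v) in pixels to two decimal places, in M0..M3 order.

c0=(198.34, 370.29) c1=(352.06, 356.51) c2=(320.14, 239.20) c3=(146.74, 258.95)

Intrinsics K: fx=795.4, fy=745.9, cx=331.0, cy=245.5
Marker side s = 0.101 m; corners in marker frame (Z=0):
  M0 = (-0.0505, +0.0505, 0)
  M1 = (+0.0505, +0.0505, 0)
  M2 = (+0.0505, -0.0505, 0)
  M3 = (-0.0505, -0.0505, 0)
rvec = (0.6695, 0.1126, -0.1670), |rvec| = θ = 0.69914 rad = 40.058°
Rodrigues: sinθ=0.64356, 1−cosθ=0.23460; R = I + sinθ·[k]× + (1−cosθ)·[k]×²:
    [+0.98053 +0.18991 +0.04999]
    [-0.11754 +0.77148 -0.62530]
    [-0.15731 +0.60725 +0.77878]
t = (-0.0459, 0.0412, 0.4760) m
M0: Pc = R·M0+t = (-0.08583, +0.08610, +0.51461); u = 795.4·(-0.08583)/0.51461 + 331.0 = 198.3436, v = 745.9·(+0.08610)/0.51461 + 245.5 = 370.2910
M1: Pc = R·M1+t = (+0.01321, +0.07422, +0.49872); u = 795.4·(+0.01321)/0.49872 + 331.0 = 352.0635, v = 745.9·(+0.07422)/0.49872 + 245.5 = 356.5110
M2: Pc = R·M2+t = (-0.00597, -0.00370, +0.43739); u = 795.4·(-0.00597)/0.43739 + 331.0 = 320.1370, v = 745.9·(-0.00370)/0.43739 + 245.5 = 239.1977
M3: Pc = R·M3+t = (-0.10501, +0.00818, +0.45328); u = 795.4·(-0.10501)/0.45328 + 331.0 = 146.7366, v = 745.9·(+0.00818)/0.45328 + 245.5 = 258.9543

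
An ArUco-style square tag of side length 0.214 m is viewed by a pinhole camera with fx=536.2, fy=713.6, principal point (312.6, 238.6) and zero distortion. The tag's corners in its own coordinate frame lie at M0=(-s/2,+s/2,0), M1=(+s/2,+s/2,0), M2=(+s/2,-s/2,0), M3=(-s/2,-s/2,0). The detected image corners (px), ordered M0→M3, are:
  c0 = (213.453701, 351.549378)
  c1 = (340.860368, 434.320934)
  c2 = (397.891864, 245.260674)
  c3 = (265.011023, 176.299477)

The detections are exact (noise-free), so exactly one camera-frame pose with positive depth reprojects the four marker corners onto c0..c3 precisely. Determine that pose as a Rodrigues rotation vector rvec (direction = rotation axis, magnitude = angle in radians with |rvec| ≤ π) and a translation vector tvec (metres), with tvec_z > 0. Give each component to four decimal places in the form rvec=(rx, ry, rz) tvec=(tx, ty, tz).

Intrinsics K: fx=536.2, fy=713.6, cx=312.6, cy=238.6
Marker side s = 0.214 m; corners in marker frame (Z=0):
  M0 = (-0.1070, +0.1070, 0)
  M1 = (+0.1070, +0.1070, 0)
  M2 = (+0.1070, -0.1070, 0)
  M3 = (-0.1070, -0.1070, 0)
Detected image corners:
  c0 = (213.453701, 351.549378) px
  c1 = (340.860368, 434.320934) px
  c2 = (397.891864, 245.260674) px
  c3 = (265.011023, 176.299477) px
Planar DLT: solve 8×8 A·h = b for H (H[2,2]=1):
  H  [+495.01771 -240.56455 +301.59638]
  H  [+242.49447 +862.44655 +300.75419]
  H  [-0.37158 +0.04153 +1.00000]
B = K⁻¹H; ‖b₁‖=1.285545, ‖b₂‖=1.285545; λ = 2/(‖b₁‖+‖b₂‖) = 0.777880, sign → tz>0 ⇒ λ=+0.777880
r₁ = λ·B[:,0] = (+0.88665,+0.36098,-0.28905); r₂ = λ·B[:,1] = (-0.36783,+0.92933,+0.03231)
r₃ = r₁×r₂ = (+0.28028,+0.07767,+0.95677); SVD([r₁ r₂ r₃]) → R = UVᵀ:
  R  [+0.88665 -0.36783 +0.28028]
  R  [+0.36098 +0.92933 +0.07767]
  R  [-0.28905 +0.03231 +0.95677]
t = (-0.01596, +0.06775, +0.77788) m
tr R = 2.772749; θ = arccos((tr R − 1)/2) = 0.481342 rad = 27.579°
axis k = ((R−Rᵀ)₃₂, (R−Rᵀ)₁₃, (R−Rᵀ)₂₁) / (2 sinθ) = (-0.048993, +0.614867, +0.787108)
rvec = θ·k = (-0.023582, +0.295961, +0.378868)

rvec=(-0.0236, 0.2960, 0.3789) tvec=(-0.0160, 0.0678, 0.7779)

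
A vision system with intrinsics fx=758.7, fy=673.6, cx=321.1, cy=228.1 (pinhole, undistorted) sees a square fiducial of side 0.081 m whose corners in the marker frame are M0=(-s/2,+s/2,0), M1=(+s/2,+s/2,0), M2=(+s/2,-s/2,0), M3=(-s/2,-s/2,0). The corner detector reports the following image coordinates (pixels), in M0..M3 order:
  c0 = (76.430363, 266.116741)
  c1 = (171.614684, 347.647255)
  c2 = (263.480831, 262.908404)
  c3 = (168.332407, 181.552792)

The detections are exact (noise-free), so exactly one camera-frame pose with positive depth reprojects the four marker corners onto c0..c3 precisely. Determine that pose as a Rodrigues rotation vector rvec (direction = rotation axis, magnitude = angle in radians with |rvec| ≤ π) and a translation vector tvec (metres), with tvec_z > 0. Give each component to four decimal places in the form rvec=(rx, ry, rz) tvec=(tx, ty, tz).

rvec=(-0.0086, 0.0021, 0.7661) tvec=(-0.0926, 0.0251, 0.4647)

Intrinsics K: fx=758.7, fy=673.6, cx=321.1, cy=228.1
Marker side s = 0.081 m; corners in marker frame (Z=0):
  M0 = (-0.0405, +0.0405, 0)
  M1 = (+0.0405, +0.0405, 0)
  M2 = (+0.0405, -0.0405, 0)
  M3 = (-0.0405, -0.0405, 0)
Detected image corners:
  c0 = (76.430363, 266.116741) px
  c1 = (171.614684, 347.647255) px
  c2 = (263.480831, 262.908404) px
  c3 = (168.332407, 181.552792) px
Planar DLT: solve 8×8 A·h = b for H (H[2,2]=1):
  H  [+1173.04052 -1136.95207 +169.97181]
  H  [+1002.58525 +1041.06202 +264.51229]
  H  [-0.01090 -0.01518 +1.00000]
B = K⁻¹H; ‖b₁‖=2.152028, ‖b₂‖=2.152028; λ = 2/(‖b₁‖+‖b₂‖) = 0.464678, sign → tz>0 ⇒ λ=+0.464678
r₁ = λ·B[:,0] = (+0.72059,+0.69334,-0.00507); r₂ = λ·B[:,1] = (-0.69336,+0.72056,-0.00705)
r₃ = r₁×r₂ = (-0.00124,+0.00860,+0.99996); SVD([r₁ r₂ r₃]) → R = UVᵀ:
  R  [+0.72059 -0.69336 -0.00124]
  R  [+0.69334 +0.72056 +0.00860]
  R  [-0.00507 -0.00705 +0.99996]
t = (-0.09256, +0.02512, +0.46468) m
tr R = 2.441112; θ = arccos((tr R − 1)/2) = 0.766193 rad = 43.900°
axis k = ((R−Rᵀ)₃₂, (R−Rᵀ)₁₃, (R−Rᵀ)₂₁) / (2 sinθ) = (-0.011286, +0.002758, +0.999933)
rvec = θ·k = (-0.008647, +0.002113, +0.766141)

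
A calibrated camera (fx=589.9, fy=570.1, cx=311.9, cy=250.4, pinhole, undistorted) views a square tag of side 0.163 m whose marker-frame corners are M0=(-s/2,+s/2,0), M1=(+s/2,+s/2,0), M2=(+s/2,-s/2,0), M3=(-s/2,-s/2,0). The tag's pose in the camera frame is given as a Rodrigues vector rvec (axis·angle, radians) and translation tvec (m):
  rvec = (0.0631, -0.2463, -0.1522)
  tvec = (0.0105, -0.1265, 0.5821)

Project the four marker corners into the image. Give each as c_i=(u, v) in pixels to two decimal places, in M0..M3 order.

c0=(253.86, 217.11) c1=(409.11, 195.13) c2=(388.27, 39.81) c3=(227.89, 51.47)

Intrinsics K: fx=589.9, fy=570.1, cx=311.9, cy=250.4
Marker side s = 0.163 m; corners in marker frame (Z=0):
  M0 = (-0.0815, +0.0815, 0)
  M1 = (+0.0815, +0.0815, 0)
  M2 = (+0.0815, -0.0815, 0)
  M3 = (-0.0815, -0.0815, 0)
rvec = (0.0631, -0.2463, -0.1522), |rvec| = θ = 0.29633 rad = 16.978°
Rodrigues: sinθ=0.29201, 1−cosθ=0.04358; R = I + sinθ·[k]× + (1−cosθ)·[k]×²:
    [+0.95839 +0.14227 -0.24748]
    [-0.15770 +0.98653 -0.04357]
    [+0.23794 +0.08079 +0.96791]
t = (0.0105, -0.1265, 0.5821) m
M0: Pc = R·M0+t = (-0.05601, -0.03325, +0.56929); u = 589.9·(-0.05601)/0.56929 + 311.9 = 253.8582, v = 570.1·(-0.03325)/0.56929 + 250.4 = 217.1069
M1: Pc = R·M1+t = (+0.10020, -0.05895, +0.60808); u = 589.9·(+0.10020)/0.60808 + 311.9 = 409.1085, v = 570.1·(-0.05895)/0.60808 + 250.4 = 195.1313
M2: Pc = R·M2+t = (+0.07701, -0.21975, +0.59491); u = 589.9·(+0.07701)/0.59491 + 311.9 = 388.2657, v = 570.1·(-0.21975)/0.59491 + 250.4 = 39.8099
M3: Pc = R·M3+t = (-0.07920, -0.19405, +0.55612); u = 589.9·(-0.07920)/0.55612 + 311.9 = 227.8857, v = 570.1·(-0.19405)/0.55612 + 250.4 = 51.4735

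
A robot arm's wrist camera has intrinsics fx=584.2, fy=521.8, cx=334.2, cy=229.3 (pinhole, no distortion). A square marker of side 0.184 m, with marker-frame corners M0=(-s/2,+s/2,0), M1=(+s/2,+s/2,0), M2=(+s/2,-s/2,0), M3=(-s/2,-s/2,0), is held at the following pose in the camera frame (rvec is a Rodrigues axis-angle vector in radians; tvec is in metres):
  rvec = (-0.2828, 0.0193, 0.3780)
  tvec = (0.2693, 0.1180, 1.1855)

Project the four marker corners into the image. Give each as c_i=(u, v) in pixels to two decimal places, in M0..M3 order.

Intrinsics K: fx=584.2, fy=521.8, cx=334.2, cy=229.3
Marker side s = 0.184 m; corners in marker frame (Z=0):
  M0 = (-0.0920, +0.0920, 0)
  M1 = (+0.0920, +0.0920, 0)
  M2 = (+0.0920, -0.0920, 0)
  M3 = (-0.0920, -0.0920, 0)
rvec = (-0.2828, 0.0193, 0.3780), |rvec| = θ = 0.47247 rad = 27.071°
Rodrigues: sinθ=0.45509, 1−cosθ=0.10956; R = I + sinθ·[k]× + (1−cosθ)·[k]×²:
    [+0.92969 -0.36677 -0.03387]
    [+0.36141 +0.89063 +0.27598]
    [-0.07105 -0.26881 +0.96057]
t = (0.2693, 0.1180, 1.1855) m
M0: Pc = R·M0+t = (+0.15003, +0.16669, +1.16731); u = 584.2·(+0.15003)/1.16731 + 334.2 = 409.2829, v = 521.8·(+0.16669)/1.16731 + 229.3 = 303.8114
M1: Pc = R·M1+t = (+0.32109, +0.23319, +1.15423); u = 584.2·(+0.32109)/1.15423 + 334.2 = 496.7151, v = 521.8·(+0.23319)/1.15423 + 229.3 = 334.7185
M2: Pc = R·M2+t = (+0.38857, +0.06931, +1.20369); u = 584.2·(+0.38857)/1.20369 + 334.2 = 522.7906, v = 521.8·(+0.06931)/1.20369 + 229.3 = 259.3468
M3: Pc = R·M3+t = (+0.21751, +0.00281, +1.21677); u = 584.2·(+0.21751)/1.21677 + 334.2 = 438.6324, v = 521.8·(+0.00281)/1.21677 + 229.3 = 230.5060

c0=(409.28, 303.81) c1=(496.72, 334.72) c2=(522.79, 259.35) c3=(438.63, 230.51)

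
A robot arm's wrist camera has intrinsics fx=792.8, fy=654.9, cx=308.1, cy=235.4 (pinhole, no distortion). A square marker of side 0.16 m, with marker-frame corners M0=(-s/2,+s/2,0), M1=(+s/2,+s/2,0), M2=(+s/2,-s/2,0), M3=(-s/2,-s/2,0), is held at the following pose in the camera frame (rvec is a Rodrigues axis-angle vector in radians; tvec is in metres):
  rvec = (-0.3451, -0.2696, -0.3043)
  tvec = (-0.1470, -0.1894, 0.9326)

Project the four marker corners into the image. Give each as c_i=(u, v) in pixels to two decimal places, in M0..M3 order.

Intrinsics K: fx=792.8, fy=654.9, cx=308.1, cy=235.4
Marker side s = 0.16 m; corners in marker frame (Z=0):
  M0 = (-0.0800, +0.0800, 0)
  M1 = (+0.0800, +0.0800, 0)
  M2 = (+0.0800, -0.0800, 0)
  M3 = (-0.0800, -0.0800, 0)
rvec = (-0.3451, -0.2696, -0.3043), |rvec| = θ = 0.53327 rad = 30.554°
Rodrigues: sinθ=0.50835, 1−cosθ=0.13885; R = I + sinθ·[k]× + (1−cosθ)·[k]×²:
    [+0.91930 +0.33551 -0.20573]
    [-0.24465 +0.89664 +0.36903]
    [+0.30828 -0.28892 +0.90636]
t = (-0.1470, -0.1894, 0.9326) m
M0: Pc = R·M0+t = (-0.19370, -0.09810, +0.88482); u = 792.8·(-0.19370)/0.88482 + 308.1 = 134.5425, v = 654.9·(-0.09810)/0.88482 + 235.4 = 162.7941
M1: Pc = R·M1+t = (-0.04662, -0.13724, +0.93415); u = 792.8·(-0.04662)/0.93415 + 308.1 = 268.5381, v = 654.9·(-0.13724)/0.93415 + 235.4 = 139.1848
M2: Pc = R·M2+t = (-0.10030, -0.28070, +0.98038); u = 792.8·(-0.10030)/0.98038 + 308.1 = 226.9930, v = 654.9·(-0.28070)/0.98038 + 235.4 = 47.8875
M3: Pc = R·M3+t = (-0.24738, -0.24156, +0.93105); u = 792.8·(-0.24738)/0.93105 + 308.1 = 97.4494, v = 654.9·(-0.24156)/0.93105 + 235.4 = 65.4879

c0=(134.54, 162.79) c1=(268.54, 139.18) c2=(226.99, 47.89) c3=(97.45, 65.49)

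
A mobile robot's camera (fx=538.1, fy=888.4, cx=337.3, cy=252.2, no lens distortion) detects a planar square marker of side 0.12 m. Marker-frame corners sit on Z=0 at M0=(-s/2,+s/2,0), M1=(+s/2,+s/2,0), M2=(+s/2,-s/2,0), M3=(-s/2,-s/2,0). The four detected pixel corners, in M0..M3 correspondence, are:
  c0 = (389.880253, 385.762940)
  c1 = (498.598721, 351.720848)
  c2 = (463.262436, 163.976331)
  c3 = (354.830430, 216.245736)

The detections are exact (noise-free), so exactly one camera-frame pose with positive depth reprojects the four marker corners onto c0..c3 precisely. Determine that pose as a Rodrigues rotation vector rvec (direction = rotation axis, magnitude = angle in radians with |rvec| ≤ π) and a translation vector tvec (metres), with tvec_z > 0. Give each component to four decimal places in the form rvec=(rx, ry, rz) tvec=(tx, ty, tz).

Intrinsics K: fx=538.1, fy=888.4, cx=337.3, cy=252.2
Marker side s = 0.12 m; corners in marker frame (Z=0):
  M0 = (-0.0600, +0.0600, 0)
  M1 = (+0.0600, +0.0600, 0)
  M2 = (+0.0600, -0.0600, 0)
  M3 = (-0.0600, -0.0600, 0)
Detected image corners:
  c0 = (389.880253, 385.762940) px
  c1 = (498.598721, 351.720848) px
  c2 = (463.262436, 163.976331) px
  c3 = (354.830430, 216.245736) px
Planar DLT: solve 8×8 A·h = b for H (H[2,2]=1):
  H  [+566.26971 +393.57124 +424.30667]
  H  [-580.28404 +1550.69982 +281.71428]
  H  [-0.79350 +0.23521 +1.00000]
B = K⁻¹H; ‖b₁‖=1.792892, ‖b₂‖=1.792892; λ = 2/(‖b₁‖+‖b₂‖) = 0.557758, sign → tz>0 ⇒ λ=+0.557758
r₁ = λ·B[:,0] = (+0.86438,-0.23868,-0.44258); r₂ = λ·B[:,1] = (+0.32571,+0.93632,+0.13119)
r₃ = r₁×r₂ = (+0.38309,-0.25756,+0.88708); SVD([r₁ r₂ r₃]) → R = UVᵀ:
  R  [+0.86438 +0.32571 +0.38309]
  R  [-0.23868 +0.93632 -0.25756]
  R  [-0.44258 +0.13119 +0.88708]
t = (+0.09019, +0.01853, +0.55776) m
tr R = 2.687784; θ = arccos((tr R − 1)/2) = 0.566299 rad = 32.447°
axis k = ((R−Rᵀ)₃₂, (R−Rᵀ)₁₃, (R−Rᵀ)₂₁) / (2 sinθ) = (+0.362291, +0.769475, -0.525979)
rvec = θ·k = (+0.205165, +0.435753, -0.297861)

rvec=(0.2052, 0.4358, -0.2979) tvec=(0.0902, 0.0185, 0.5578)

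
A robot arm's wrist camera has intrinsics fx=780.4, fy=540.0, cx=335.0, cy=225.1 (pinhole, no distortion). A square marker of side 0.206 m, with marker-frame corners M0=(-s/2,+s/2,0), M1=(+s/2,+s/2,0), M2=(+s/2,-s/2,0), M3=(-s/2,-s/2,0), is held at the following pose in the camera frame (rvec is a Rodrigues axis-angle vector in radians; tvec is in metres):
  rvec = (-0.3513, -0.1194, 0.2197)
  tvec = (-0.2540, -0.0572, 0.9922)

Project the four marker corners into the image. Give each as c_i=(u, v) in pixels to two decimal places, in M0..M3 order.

Intrinsics K: fx=780.4, fy=540.0, cx=335.0, cy=225.1
Marker side s = 0.206 m; corners in marker frame (Z=0):
  M0 = (-0.1030, +0.1030, 0)
  M1 = (+0.1030, +0.1030, 0)
  M2 = (+0.1030, -0.1030, 0)
  M3 = (-0.1030, -0.1030, 0)
rvec = (-0.3513, -0.1194, 0.2197), |rvec| = θ = 0.43120 rad = 24.706°
Rodrigues: sinθ=0.41796, 1−cosθ=0.09154; R = I + sinθ·[k]× + (1−cosθ)·[k]×²:
    [+0.96922 -0.19231 -0.15373]
    [+0.23360 +0.91548 +0.32760]
    [+0.07774 -0.35343 +0.93223]
t = (-0.2540, -0.0572, 0.9922) m
M0: Pc = R·M0+t = (-0.37364, +0.01303, +0.94779); u = 780.4·(-0.37364)/0.94779 + 335.0 = 27.3513, v = 540.0·(+0.01303)/0.94779 + 225.1 = 232.5257
M1: Pc = R·M1+t = (-0.17398, +0.06116, +0.96380); u = 780.4·(-0.17398)/0.96380 + 335.0 = 194.1287, v = 540.0·(+0.06116)/0.96380 + 225.1 = 259.3644
M2: Pc = R·M2+t = (-0.13436, -0.12743, +1.03661); u = 780.4·(-0.13436)/1.03661 + 335.0 = 233.8464, v = 540.0·(-0.12743)/1.03661 + 225.1 = 158.7163
M3: Pc = R·M3+t = (-0.33402, -0.17556, +1.02060); u = 780.4·(-0.33402)/1.02060 + 335.0 = 79.5896, v = 540.0·(-0.17556)/1.02060 + 225.1 = 132.2129

c0=(27.35, 232.53) c1=(194.13, 259.36) c2=(233.85, 158.72) c3=(79.59, 132.21)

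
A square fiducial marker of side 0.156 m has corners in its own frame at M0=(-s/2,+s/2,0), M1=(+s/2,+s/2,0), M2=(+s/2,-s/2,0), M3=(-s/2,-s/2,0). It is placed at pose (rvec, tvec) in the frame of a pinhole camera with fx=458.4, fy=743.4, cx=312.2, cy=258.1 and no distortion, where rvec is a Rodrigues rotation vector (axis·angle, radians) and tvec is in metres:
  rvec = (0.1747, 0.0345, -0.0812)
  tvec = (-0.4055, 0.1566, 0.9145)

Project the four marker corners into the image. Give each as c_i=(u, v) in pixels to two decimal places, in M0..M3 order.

c0=(77.54, 449.08) c1=(152.94, 440.67) c2=(141.51, 319.36) c3=(63.95, 328.88)

Intrinsics K: fx=458.4, fy=743.4, cx=312.2, cy=258.1
Marker side s = 0.156 m; corners in marker frame (Z=0):
  M0 = (-0.0780, +0.0780, 0)
  M1 = (+0.0780, +0.0780, 0)
  M2 = (+0.0780, -0.0780, 0)
  M3 = (-0.0780, -0.0780, 0)
rvec = (0.1747, 0.0345, -0.0812), |rvec| = θ = 0.19571 rad = 11.214°
Rodrigues: sinθ=0.19447, 1−cosθ=0.01909; R = I + sinθ·[k]× + (1−cosθ)·[k]×²:
    [+0.99612 +0.08369 +0.02721]
    [-0.07768 +0.98150 -0.17498]
    [-0.04135 +0.17219 +0.98420]
t = (-0.4055, 0.1566, 0.9145) m
M0: Pc = R·M0+t = (-0.47667, +0.23922, +0.93116); u = 458.4·(-0.47667)/0.93116 + 312.2 = 77.5396, v = 743.4·(+0.23922)/0.93116 + 258.1 = 449.0811
M1: Pc = R·M1+t = (-0.32128, +0.22710, +0.92471); u = 458.4·(-0.32128)/0.92471 + 312.2 = 152.9358, v = 743.4·(+0.22710)/0.92471 + 258.1 = 440.6715
M2: Pc = R·M2+t = (-0.33433, +0.07398, +0.89784); u = 458.4·(-0.33433)/0.89784 + 312.2 = 141.5056, v = 743.4·(+0.07398)/0.89784 + 258.1 = 319.3574
M3: Pc = R·M3+t = (-0.48972, +0.08610, +0.90429); u = 458.4·(-0.48972)/0.90429 + 312.2 = 63.9513, v = 743.4·(+0.08610)/0.90429 + 258.1 = 328.8823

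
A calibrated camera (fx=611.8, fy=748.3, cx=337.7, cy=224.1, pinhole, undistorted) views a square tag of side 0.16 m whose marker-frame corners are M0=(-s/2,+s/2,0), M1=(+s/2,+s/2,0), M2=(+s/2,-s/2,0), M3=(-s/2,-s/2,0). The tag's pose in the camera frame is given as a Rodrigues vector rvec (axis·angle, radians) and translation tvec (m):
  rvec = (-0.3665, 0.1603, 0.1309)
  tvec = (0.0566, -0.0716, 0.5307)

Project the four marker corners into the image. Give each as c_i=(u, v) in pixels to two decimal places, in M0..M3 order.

c0=(297.27, 216.26) c1=(490.96, 239.84) c2=(503.46, 34.57) c3=(327.84, 23.55)

Intrinsics K: fx=611.8, fy=748.3, cx=337.7, cy=224.1
Marker side s = 0.16 m; corners in marker frame (Z=0):
  M0 = (-0.0800, +0.0800, 0)
  M1 = (+0.0800, +0.0800, 0)
  M2 = (+0.0800, -0.0800, 0)
  M3 = (-0.0800, -0.0800, 0)
rvec = (-0.3665, 0.1603, 0.1309), |rvec| = θ = 0.42090 rad = 24.116°
Rodrigues: sinθ=0.40858, 1−cosθ=0.08728; R = I + sinθ·[k]× + (1−cosθ)·[k]×²:
    [+0.97890 -0.15601 +0.13197]
    [+0.09813 +0.92538 +0.36611]
    [-0.17924 -0.34544 +0.92117]
t = (0.0566, -0.0716, 0.5307) m
M0: Pc = R·M0+t = (-0.03419, -0.00542, +0.51740); u = 611.8·(-0.03419)/0.51740 + 337.7 = 297.2689, v = 748.3·(-0.00542)/0.51740 + 224.1 = 216.2622
M1: Pc = R·M1+t = (+0.12243, +0.01028, +0.48873); u = 611.8·(+0.12243)/0.48873 + 337.7 = 490.9623, v = 748.3·(+0.01028)/0.48873 + 224.1 = 239.8410
M2: Pc = R·M2+t = (+0.14739, -0.13778, +0.54400); u = 611.8·(+0.14739)/0.54400 + 337.7 = 503.4643, v = 748.3·(-0.13778)/0.54400 + 224.1 = 34.5741
M3: Pc = R·M3+t = (-0.00923, -0.15348, +0.57267); u = 611.8·(-0.00923)/0.57267 + 337.7 = 327.8385, v = 748.3·(-0.15348)/0.57267 + 224.1 = 23.5505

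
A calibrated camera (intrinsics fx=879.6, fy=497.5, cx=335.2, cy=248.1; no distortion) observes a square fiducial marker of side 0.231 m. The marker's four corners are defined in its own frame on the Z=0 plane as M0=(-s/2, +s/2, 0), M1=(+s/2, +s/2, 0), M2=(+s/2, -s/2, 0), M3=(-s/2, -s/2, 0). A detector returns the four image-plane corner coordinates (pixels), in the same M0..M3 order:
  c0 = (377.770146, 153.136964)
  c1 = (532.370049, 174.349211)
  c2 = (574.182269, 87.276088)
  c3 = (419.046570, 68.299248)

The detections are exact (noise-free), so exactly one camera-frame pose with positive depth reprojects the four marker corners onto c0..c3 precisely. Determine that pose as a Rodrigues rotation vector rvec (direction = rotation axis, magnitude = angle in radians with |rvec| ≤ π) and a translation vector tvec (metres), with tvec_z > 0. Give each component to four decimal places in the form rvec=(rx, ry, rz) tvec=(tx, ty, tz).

rvec=(-0.0371, 0.1373, 0.2667) tvec=(0.2037, -0.3288, 1.2828)

Intrinsics K: fx=879.6, fy=497.5, cx=335.2, cy=248.1
Marker side s = 0.231 m; corners in marker frame (Z=0):
  M0 = (-0.1155, +0.1155, 0)
  M1 = (+0.1155, +0.1155, 0)
  M2 = (+0.1155, -0.1155, 0)
  M3 = (-0.1155, -0.1155, 0)
Detected image corners:
  c0 = (377.770146, 153.136964) px
  c1 = (532.370049, 174.349211) px
  c2 = (574.182269, 87.276088) px
  c3 = (419.046570, 68.299248) px
Planar DLT: solve 8×8 A·h = b for H (H[2,2]=1):
  H  [+618.44733 -186.64764 +474.89968]
  H  [+73.78972 +370.31030 +120.56751]
  H  [-0.10923 -0.01433 +1.00000]
B = K⁻¹H; ‖b₁‖=0.779536, ‖b₂‖=0.779536; λ = 2/(‖b₁‖+‖b₂‖) = 1.282814, sign → tz>0 ⇒ λ=+1.282814
r₁ = λ·B[:,0] = (+0.95535,+0.26015,-0.14013); r₂ = λ·B[:,1] = (-0.26520,+0.96402,-0.01838)
r₃ = r₁×r₂ = (+0.13030,+0.05472,+0.98996); SVD([r₁ r₂ r₃]) → R = UVᵀ:
  R  [+0.95535 -0.26520 +0.13030]
  R  [+0.26015 +0.96402 +0.05472]
  R  [-0.14013 -0.01838 +0.98996]
t = (+0.20374, -0.32885, +1.28281) m
tr R = 2.909327; θ = arccos((tr R − 1)/2) = 0.302269 rad = 17.319°
axis k = ((R−Rᵀ)₃₂, (R−Rᵀ)₁₃, (R−Rᵀ)₂₁) / (2 sinθ) = (-0.122773, +0.454218, +0.882391)
rvec = θ·k = (-0.037110, +0.137296, +0.266720)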